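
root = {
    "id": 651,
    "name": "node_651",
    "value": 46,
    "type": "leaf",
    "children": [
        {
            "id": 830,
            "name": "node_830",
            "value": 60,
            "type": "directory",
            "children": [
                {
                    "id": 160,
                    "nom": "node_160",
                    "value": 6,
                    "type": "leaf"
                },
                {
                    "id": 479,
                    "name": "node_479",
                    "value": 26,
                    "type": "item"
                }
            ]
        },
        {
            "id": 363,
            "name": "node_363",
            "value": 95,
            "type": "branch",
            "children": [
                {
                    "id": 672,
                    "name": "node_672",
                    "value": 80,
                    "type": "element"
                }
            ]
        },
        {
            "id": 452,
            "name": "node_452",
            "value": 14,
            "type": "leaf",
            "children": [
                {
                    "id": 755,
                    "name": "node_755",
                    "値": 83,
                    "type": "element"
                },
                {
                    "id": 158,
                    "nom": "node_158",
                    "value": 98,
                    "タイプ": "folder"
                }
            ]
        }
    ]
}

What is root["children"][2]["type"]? "leaf"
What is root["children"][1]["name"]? "node_363"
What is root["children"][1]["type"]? "branch"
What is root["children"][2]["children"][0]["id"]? 755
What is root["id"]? 651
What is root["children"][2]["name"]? "node_452"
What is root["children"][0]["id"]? 830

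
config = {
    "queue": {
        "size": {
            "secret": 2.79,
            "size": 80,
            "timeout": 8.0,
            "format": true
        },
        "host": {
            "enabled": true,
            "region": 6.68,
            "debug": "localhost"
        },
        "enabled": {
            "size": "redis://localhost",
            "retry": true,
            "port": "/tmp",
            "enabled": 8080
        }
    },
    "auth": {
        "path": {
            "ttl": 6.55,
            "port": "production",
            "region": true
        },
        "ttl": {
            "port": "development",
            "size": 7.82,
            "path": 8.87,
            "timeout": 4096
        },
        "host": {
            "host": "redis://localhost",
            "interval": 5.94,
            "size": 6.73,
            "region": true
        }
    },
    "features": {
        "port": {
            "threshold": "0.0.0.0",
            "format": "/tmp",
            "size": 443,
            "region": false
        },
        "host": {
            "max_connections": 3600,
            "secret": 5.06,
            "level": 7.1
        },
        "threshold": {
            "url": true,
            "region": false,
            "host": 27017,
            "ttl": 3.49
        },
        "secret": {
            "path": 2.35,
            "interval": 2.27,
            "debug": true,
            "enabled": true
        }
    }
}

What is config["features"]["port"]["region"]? False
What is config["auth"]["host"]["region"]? True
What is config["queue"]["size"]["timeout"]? 8.0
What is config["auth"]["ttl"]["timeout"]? 4096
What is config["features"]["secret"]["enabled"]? True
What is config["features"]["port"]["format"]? "/tmp"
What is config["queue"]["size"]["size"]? 80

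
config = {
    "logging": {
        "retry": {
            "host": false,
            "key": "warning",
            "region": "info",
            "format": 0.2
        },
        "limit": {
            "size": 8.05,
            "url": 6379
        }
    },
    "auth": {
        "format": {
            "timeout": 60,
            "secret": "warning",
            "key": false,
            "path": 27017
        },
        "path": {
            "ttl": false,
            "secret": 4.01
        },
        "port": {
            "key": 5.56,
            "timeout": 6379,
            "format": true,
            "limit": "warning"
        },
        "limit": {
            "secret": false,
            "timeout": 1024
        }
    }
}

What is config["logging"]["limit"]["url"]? 6379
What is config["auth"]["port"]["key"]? 5.56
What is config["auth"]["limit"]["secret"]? False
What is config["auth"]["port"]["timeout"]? 6379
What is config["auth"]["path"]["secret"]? 4.01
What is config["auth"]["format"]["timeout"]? 60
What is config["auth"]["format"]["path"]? 27017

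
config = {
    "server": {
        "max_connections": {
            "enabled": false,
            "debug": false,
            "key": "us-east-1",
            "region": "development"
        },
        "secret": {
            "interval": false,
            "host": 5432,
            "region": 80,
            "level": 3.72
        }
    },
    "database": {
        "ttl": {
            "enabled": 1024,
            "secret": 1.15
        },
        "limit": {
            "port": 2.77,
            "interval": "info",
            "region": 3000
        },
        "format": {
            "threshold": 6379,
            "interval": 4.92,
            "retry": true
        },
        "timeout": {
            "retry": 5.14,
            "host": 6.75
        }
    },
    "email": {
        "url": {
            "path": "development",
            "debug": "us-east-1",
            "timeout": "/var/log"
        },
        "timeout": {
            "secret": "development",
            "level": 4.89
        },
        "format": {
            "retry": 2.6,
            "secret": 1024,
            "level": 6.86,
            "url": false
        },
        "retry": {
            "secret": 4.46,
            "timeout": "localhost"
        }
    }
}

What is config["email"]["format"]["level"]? 6.86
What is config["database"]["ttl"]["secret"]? 1.15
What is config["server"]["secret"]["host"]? 5432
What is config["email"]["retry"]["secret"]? 4.46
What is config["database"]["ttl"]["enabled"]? 1024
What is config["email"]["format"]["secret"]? 1024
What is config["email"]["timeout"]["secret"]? "development"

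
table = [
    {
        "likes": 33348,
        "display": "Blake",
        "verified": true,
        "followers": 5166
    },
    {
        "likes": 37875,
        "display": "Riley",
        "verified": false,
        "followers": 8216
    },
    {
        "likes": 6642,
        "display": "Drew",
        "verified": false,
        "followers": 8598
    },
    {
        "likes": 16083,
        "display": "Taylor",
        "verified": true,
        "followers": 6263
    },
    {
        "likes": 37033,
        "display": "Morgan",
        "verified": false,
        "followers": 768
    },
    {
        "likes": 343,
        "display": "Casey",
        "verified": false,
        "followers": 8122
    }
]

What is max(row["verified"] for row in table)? True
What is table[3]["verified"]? True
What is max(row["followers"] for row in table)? 8598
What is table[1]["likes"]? 37875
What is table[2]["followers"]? 8598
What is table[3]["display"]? "Taylor"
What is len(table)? 6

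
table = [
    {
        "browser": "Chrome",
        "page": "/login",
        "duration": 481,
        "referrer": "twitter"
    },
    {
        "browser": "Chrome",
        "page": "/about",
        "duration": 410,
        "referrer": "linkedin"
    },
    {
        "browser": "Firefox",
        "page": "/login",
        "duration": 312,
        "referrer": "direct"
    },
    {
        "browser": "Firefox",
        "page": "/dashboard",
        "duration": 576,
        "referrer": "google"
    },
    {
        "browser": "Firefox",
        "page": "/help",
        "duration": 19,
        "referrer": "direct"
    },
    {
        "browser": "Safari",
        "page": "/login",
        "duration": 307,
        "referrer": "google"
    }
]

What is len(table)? 6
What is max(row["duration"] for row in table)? 576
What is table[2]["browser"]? "Firefox"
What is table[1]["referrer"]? "linkedin"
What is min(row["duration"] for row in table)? 19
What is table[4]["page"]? "/help"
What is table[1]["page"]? "/about"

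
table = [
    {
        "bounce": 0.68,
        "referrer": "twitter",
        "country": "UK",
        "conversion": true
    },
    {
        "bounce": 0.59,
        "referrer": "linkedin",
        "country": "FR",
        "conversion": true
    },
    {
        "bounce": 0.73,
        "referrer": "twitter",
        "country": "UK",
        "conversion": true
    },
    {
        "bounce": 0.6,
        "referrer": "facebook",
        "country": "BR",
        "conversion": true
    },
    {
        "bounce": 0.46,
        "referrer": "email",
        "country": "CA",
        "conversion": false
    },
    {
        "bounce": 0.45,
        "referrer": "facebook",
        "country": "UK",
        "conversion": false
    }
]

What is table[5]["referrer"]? "facebook"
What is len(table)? 6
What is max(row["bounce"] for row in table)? 0.73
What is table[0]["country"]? "UK"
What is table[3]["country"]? "BR"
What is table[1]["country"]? "FR"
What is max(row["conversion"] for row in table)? True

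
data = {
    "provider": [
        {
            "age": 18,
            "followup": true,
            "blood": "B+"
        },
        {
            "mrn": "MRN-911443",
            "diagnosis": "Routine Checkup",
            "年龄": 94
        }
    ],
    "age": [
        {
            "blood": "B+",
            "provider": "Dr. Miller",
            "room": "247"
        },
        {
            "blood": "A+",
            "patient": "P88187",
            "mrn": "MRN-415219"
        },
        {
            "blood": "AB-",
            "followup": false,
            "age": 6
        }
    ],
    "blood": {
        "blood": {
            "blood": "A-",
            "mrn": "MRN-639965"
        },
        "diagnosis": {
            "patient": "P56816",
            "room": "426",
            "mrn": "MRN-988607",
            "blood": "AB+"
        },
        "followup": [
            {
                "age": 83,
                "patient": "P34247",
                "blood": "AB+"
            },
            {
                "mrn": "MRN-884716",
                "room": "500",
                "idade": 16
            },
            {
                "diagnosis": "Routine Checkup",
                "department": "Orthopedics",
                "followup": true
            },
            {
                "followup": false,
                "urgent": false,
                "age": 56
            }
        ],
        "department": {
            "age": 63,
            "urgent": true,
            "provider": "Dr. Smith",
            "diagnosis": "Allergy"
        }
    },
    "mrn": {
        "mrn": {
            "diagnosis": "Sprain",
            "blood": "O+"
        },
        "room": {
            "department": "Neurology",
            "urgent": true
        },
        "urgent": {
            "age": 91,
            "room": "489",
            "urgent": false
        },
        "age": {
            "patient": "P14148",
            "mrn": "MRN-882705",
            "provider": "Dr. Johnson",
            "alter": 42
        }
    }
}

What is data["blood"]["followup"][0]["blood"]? "AB+"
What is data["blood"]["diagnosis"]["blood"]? "AB+"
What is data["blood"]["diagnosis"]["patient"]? "P56816"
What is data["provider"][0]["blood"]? "B+"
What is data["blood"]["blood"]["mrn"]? "MRN-639965"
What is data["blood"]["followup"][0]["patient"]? "P34247"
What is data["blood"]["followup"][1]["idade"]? 16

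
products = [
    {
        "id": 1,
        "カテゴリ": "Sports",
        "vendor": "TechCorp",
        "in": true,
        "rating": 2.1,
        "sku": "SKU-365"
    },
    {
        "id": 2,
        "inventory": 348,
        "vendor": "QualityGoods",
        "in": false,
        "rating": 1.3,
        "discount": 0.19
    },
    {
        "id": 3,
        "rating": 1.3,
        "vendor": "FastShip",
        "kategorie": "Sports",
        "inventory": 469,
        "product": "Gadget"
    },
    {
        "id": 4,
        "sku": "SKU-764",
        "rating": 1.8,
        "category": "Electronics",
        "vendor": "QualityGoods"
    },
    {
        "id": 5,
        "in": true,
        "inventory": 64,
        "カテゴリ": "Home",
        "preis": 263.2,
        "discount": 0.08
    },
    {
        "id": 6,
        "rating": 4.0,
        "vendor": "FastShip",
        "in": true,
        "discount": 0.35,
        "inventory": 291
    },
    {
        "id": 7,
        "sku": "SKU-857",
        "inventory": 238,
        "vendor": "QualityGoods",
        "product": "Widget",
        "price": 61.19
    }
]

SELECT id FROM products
[1, 2, 3, 4, 5, 6, 7]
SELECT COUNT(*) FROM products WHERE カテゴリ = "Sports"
1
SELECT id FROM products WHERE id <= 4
[1, 2, 3, 4]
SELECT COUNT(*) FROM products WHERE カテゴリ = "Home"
1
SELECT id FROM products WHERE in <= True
[1, 2, 5, 6]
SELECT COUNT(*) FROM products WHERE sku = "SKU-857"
1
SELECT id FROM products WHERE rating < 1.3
[]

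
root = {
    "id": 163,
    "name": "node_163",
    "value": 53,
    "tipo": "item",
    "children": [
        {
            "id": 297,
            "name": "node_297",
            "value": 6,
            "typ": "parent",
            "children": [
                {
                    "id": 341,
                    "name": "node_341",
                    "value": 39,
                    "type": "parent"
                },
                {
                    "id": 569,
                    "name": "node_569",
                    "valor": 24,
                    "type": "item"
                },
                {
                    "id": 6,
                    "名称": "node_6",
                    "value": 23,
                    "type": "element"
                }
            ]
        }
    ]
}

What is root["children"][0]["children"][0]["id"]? 341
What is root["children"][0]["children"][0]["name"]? "node_341"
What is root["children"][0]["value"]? 6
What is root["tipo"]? "item"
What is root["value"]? 53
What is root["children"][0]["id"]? 297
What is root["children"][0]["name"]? "node_297"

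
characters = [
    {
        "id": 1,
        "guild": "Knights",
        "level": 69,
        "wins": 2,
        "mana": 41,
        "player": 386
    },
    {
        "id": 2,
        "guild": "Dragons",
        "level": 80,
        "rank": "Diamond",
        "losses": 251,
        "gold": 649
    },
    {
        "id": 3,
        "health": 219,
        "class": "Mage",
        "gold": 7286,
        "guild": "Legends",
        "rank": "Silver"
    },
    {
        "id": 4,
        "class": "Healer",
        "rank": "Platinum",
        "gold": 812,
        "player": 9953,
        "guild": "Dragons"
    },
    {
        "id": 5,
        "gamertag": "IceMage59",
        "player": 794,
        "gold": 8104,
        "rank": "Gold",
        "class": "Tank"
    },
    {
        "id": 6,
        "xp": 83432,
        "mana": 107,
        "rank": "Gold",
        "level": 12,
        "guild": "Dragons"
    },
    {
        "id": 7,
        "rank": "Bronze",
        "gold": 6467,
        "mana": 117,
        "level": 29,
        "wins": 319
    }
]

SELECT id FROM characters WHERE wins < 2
[]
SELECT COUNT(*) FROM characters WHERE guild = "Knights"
1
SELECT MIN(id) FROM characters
1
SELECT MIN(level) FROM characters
12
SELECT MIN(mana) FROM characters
41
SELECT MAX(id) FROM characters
7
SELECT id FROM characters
[1, 2, 3, 4, 5, 6, 7]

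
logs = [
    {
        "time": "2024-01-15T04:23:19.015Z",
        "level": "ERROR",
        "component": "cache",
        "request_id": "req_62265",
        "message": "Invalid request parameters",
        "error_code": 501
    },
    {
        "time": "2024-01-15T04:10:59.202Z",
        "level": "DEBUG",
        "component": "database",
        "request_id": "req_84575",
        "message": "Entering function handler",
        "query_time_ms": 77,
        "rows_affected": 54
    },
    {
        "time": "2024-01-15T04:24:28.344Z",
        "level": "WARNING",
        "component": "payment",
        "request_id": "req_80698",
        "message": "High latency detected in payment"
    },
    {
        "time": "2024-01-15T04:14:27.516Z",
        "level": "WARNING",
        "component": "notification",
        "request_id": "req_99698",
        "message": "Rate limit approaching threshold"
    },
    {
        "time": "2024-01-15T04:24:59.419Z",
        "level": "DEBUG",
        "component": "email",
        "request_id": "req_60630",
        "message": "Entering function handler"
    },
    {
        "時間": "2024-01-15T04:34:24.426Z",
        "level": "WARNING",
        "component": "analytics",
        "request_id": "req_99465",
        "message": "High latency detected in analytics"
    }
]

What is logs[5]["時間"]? "2024-01-15T04:34:24.426Z"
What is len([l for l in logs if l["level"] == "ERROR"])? 1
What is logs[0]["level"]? "ERROR"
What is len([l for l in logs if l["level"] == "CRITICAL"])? 0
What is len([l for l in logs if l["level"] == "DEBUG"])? 2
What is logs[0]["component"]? "cache"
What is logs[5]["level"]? "WARNING"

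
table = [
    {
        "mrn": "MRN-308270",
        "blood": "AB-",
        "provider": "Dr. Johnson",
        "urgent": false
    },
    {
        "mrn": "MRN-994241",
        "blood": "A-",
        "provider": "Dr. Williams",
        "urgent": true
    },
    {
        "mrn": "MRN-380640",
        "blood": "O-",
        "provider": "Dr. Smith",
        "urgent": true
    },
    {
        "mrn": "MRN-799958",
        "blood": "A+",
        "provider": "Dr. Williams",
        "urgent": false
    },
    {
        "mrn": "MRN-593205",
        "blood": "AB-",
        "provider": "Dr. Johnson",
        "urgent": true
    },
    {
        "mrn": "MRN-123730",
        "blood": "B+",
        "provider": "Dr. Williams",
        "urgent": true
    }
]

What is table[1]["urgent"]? True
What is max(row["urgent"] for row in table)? True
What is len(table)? 6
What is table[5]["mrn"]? "MRN-123730"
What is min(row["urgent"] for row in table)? False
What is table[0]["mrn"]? "MRN-308270"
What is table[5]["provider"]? "Dr. Williams"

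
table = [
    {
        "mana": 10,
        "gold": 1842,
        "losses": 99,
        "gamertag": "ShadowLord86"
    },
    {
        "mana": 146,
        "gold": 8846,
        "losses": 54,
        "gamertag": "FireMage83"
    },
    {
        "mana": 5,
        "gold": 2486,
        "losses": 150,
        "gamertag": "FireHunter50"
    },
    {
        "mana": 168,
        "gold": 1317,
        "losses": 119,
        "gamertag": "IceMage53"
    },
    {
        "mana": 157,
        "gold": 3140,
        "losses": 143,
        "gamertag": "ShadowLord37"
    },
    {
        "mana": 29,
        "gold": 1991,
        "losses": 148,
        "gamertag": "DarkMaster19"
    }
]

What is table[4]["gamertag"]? "ShadowLord37"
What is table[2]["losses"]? 150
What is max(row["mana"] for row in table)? 168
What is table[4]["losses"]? 143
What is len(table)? 6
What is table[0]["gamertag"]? "ShadowLord86"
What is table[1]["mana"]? 146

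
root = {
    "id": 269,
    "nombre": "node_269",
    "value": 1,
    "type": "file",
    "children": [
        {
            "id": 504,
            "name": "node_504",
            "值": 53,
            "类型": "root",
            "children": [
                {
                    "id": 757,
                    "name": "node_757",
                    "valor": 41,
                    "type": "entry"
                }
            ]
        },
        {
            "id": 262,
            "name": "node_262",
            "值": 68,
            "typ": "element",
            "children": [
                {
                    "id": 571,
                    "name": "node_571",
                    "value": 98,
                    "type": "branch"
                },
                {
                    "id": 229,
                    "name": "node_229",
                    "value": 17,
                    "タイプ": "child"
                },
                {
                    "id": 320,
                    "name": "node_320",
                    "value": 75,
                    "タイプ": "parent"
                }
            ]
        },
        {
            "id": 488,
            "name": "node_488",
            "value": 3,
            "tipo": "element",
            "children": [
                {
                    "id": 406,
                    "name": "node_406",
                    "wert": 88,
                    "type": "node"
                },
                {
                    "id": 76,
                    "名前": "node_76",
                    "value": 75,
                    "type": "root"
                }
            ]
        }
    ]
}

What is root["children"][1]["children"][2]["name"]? "node_320"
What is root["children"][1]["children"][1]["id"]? 229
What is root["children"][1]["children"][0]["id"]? 571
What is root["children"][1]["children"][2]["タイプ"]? "parent"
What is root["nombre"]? "node_269"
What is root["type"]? "file"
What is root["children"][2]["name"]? "node_488"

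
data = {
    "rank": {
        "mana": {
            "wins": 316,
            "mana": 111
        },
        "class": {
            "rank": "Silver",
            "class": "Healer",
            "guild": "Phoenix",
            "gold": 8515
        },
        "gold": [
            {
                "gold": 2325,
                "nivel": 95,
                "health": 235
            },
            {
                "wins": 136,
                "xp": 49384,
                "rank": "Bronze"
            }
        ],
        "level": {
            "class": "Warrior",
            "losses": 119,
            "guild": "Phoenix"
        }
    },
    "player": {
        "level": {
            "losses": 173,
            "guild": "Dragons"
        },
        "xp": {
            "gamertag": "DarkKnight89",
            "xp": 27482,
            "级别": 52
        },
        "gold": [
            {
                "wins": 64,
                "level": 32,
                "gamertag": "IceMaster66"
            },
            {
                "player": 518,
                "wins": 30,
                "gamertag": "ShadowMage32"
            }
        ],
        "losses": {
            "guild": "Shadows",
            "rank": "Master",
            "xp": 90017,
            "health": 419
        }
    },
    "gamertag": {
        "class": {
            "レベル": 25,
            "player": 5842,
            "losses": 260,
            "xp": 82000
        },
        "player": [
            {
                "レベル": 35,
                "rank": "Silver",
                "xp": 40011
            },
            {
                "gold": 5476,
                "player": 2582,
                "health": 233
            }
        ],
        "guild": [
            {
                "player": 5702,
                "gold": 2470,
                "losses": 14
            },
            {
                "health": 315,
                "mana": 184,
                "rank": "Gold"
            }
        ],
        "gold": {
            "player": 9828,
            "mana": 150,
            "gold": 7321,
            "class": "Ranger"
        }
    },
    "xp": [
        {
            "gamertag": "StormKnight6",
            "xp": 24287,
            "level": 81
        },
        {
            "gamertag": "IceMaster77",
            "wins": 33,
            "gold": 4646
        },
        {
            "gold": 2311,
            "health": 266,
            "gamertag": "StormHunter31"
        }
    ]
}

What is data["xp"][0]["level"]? 81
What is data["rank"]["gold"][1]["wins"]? 136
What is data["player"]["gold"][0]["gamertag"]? "IceMaster66"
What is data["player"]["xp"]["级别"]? 52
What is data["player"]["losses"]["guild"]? "Shadows"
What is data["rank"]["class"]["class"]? "Healer"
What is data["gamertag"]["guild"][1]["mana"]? 184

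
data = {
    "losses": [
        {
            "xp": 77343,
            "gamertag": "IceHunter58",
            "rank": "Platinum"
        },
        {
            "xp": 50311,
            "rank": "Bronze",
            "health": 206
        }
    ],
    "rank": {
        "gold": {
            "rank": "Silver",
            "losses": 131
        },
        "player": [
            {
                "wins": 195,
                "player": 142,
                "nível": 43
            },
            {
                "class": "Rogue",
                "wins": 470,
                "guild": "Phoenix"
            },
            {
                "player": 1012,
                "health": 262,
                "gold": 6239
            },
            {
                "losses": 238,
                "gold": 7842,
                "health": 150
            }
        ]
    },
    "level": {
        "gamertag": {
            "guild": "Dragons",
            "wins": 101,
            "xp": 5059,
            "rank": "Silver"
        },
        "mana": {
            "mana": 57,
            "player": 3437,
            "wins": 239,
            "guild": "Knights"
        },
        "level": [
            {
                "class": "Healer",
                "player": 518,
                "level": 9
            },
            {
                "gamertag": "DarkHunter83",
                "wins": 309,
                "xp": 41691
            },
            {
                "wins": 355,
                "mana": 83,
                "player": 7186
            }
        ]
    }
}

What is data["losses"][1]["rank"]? "Bronze"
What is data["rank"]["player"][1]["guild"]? "Phoenix"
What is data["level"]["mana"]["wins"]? 239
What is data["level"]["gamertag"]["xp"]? 5059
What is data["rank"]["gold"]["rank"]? "Silver"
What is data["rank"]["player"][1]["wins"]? 470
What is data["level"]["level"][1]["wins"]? 309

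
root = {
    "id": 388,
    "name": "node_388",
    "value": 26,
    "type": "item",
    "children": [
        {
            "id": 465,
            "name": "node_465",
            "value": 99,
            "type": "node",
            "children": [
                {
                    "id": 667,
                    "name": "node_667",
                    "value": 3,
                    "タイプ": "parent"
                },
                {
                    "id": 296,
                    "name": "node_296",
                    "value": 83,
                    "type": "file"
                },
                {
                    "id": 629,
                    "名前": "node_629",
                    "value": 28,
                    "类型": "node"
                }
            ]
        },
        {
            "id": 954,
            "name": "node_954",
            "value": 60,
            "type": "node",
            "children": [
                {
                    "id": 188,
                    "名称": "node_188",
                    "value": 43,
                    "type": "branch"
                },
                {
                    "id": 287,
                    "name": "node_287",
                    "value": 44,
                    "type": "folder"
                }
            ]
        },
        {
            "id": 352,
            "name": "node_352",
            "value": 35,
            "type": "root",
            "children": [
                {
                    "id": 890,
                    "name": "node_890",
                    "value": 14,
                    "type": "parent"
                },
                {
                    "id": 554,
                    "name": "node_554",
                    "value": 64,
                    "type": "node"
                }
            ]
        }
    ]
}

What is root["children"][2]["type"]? "root"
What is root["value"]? 26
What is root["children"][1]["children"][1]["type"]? "folder"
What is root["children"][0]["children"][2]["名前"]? "node_629"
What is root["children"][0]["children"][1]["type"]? "file"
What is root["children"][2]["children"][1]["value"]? 64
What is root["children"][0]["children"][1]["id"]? 296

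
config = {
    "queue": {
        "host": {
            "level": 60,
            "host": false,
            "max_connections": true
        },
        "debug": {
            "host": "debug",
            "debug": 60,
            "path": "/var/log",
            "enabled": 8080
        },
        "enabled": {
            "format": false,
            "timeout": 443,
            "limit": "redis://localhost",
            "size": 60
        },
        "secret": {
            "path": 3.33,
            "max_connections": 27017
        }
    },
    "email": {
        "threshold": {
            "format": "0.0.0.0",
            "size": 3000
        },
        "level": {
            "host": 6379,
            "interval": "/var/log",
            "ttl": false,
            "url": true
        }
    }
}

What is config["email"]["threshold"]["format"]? "0.0.0.0"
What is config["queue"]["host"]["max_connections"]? True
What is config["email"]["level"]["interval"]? "/var/log"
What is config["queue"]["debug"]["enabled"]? 8080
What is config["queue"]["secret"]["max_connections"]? 27017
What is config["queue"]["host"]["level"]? 60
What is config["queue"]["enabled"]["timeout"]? 443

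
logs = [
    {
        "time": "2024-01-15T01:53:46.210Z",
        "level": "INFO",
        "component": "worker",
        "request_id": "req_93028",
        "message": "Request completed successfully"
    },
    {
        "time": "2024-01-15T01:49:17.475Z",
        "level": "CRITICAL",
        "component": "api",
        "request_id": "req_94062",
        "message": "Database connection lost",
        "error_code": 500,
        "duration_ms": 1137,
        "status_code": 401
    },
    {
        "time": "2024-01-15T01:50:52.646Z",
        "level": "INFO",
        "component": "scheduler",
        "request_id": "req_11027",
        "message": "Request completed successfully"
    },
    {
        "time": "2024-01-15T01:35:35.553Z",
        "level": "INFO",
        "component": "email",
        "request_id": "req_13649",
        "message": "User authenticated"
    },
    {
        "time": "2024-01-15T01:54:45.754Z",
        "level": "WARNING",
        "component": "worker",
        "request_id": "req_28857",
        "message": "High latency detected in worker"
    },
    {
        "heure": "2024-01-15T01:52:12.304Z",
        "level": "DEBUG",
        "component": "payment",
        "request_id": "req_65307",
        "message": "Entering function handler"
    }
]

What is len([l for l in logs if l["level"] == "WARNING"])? 1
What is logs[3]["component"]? "email"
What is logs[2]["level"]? "INFO"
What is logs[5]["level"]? "DEBUG"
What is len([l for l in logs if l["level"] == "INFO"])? 3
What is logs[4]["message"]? "High latency detected in worker"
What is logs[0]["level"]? "INFO"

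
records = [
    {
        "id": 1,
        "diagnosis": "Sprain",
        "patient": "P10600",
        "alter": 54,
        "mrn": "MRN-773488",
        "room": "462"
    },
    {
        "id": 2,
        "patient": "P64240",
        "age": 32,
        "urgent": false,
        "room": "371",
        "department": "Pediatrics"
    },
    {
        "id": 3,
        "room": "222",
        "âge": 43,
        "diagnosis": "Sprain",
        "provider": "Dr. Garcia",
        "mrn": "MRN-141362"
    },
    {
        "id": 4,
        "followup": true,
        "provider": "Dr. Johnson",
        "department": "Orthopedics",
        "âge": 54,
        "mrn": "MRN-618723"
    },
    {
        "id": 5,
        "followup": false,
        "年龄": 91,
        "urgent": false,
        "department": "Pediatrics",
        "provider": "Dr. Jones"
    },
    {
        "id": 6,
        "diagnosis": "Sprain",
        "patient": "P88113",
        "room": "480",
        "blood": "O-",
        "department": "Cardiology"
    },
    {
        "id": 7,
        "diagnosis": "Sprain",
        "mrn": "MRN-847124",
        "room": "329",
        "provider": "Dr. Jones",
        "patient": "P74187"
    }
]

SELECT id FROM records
[1, 2, 3, 4, 5, 6, 7]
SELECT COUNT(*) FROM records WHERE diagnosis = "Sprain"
4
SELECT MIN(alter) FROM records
54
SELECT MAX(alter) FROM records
54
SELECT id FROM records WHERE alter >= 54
[1]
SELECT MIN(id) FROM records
1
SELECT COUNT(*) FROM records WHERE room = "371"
1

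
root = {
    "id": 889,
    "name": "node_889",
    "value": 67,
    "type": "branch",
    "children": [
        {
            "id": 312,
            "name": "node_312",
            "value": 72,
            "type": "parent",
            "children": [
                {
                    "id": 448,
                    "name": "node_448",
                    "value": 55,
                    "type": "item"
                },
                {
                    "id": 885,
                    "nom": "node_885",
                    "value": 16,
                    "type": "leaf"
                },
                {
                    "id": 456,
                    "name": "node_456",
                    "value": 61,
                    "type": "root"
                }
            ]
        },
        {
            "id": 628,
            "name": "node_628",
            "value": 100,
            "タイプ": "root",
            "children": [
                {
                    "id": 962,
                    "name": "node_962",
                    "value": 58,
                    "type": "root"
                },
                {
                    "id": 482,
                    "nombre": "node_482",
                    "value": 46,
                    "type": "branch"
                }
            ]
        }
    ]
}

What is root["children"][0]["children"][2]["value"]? 61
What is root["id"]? 889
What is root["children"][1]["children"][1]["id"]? 482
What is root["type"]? "branch"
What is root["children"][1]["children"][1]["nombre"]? "node_482"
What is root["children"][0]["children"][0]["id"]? 448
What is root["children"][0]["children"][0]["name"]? "node_448"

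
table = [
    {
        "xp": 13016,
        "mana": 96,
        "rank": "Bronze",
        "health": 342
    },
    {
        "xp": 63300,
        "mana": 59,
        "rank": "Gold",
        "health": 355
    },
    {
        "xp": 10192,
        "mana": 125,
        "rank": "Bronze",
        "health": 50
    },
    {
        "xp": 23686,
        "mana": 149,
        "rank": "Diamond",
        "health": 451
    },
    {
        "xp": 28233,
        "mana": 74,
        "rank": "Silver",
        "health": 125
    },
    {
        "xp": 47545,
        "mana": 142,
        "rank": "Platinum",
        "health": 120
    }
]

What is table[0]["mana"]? 96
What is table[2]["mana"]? 125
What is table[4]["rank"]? "Silver"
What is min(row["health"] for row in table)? 50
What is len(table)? 6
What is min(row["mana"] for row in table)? 59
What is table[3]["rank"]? "Diamond"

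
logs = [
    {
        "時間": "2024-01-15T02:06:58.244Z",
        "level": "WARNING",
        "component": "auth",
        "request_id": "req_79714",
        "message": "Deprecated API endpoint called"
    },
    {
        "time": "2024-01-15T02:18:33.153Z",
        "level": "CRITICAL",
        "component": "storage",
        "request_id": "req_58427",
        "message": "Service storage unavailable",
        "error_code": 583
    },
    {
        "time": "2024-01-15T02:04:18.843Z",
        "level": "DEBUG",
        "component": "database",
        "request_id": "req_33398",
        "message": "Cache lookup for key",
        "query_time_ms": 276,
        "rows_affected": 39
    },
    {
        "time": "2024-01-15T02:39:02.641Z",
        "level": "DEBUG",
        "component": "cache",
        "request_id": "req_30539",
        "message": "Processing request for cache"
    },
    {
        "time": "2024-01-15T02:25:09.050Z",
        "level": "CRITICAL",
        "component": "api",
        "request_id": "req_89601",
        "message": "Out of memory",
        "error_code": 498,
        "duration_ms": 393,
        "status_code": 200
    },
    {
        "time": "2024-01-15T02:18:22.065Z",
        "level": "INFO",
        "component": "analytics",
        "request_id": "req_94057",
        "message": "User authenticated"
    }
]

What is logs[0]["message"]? "Deprecated API endpoint called"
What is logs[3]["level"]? "DEBUG"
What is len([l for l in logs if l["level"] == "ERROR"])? 0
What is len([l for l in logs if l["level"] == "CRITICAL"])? 2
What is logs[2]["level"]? "DEBUG"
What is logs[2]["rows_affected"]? 39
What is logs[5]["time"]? "2024-01-15T02:18:22.065Z"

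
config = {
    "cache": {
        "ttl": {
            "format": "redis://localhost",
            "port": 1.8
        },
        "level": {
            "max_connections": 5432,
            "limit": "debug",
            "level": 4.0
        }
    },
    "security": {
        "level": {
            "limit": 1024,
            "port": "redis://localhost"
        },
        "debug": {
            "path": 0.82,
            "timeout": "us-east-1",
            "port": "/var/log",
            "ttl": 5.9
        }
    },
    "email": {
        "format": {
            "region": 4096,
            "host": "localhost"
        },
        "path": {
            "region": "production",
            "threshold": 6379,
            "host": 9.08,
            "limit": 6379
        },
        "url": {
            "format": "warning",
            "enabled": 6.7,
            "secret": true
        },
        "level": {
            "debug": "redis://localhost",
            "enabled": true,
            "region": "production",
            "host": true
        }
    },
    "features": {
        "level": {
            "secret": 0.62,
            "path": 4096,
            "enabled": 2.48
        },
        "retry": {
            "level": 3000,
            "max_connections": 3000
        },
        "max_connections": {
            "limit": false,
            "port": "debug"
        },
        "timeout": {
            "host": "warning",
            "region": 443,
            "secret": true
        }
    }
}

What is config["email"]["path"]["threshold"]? 6379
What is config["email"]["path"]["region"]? "production"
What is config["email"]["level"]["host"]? True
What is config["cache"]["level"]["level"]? 4.0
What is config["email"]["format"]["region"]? 4096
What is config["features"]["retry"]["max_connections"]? 3000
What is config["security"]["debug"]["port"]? "/var/log"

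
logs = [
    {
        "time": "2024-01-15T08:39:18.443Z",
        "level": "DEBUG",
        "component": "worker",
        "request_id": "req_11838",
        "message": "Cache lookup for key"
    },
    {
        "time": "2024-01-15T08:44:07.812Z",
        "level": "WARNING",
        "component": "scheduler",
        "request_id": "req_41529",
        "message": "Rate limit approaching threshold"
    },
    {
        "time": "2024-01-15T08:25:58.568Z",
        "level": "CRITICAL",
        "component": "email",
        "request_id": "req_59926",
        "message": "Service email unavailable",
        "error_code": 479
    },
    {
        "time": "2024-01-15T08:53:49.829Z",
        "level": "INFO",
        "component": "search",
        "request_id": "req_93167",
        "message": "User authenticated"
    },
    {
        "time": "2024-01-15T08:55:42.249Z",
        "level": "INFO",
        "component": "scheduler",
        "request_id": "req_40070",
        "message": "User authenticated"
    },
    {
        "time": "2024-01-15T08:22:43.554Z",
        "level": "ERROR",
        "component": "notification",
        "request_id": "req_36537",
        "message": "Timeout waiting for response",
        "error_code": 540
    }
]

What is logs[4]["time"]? "2024-01-15T08:55:42.249Z"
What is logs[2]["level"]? "CRITICAL"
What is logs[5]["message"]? "Timeout waiting for response"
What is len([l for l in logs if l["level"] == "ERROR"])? 1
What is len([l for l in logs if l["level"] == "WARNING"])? 1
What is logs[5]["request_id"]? "req_36537"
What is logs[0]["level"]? "DEBUG"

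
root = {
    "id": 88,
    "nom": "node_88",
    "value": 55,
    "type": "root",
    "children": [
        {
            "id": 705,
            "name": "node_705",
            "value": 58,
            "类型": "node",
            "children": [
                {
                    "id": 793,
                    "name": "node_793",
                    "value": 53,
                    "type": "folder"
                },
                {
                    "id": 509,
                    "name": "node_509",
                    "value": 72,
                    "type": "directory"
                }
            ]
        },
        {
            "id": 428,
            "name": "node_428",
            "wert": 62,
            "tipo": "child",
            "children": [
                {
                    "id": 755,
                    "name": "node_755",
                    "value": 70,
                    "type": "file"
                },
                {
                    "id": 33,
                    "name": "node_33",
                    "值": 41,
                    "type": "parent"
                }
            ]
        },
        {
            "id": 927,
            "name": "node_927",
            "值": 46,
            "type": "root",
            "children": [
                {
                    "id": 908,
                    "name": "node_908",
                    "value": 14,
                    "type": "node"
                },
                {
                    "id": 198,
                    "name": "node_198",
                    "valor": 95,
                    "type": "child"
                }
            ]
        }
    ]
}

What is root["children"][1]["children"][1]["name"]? "node_33"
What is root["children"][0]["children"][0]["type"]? "folder"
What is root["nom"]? "node_88"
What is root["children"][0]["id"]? 705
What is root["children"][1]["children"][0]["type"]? "file"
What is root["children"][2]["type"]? "root"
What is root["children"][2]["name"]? "node_927"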